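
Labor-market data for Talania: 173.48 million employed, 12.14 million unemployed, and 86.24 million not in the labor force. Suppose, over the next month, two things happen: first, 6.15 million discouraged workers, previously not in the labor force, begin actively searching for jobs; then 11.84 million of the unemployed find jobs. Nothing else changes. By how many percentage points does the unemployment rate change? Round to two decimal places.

The unemployment rate changes by −3.18 percentage points.

Initially, labor force = 173.48 + 12.14 = 185.62 million, so u = 12.14/185.62 = 6.54%.
After the first change, unemployed and labor force both rise by 6.15 → E = 173.48, U = 18.29, labor force = 191.77 million.
After the second change, unemployed falls and employed rises by 11.84; labor force unchanged → E = 185.32, U = 6.45, labor force = 191.77 million.
New unemployment rate = 6.45 / 191.77 = 3.36%.
Change = 3.36% − 6.54% = −3.18 percentage points.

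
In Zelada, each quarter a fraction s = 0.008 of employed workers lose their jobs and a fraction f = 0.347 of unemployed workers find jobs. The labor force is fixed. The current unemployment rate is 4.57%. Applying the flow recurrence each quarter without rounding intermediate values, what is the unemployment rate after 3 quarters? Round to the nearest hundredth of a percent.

With a fixed labor force, u_{t+1} = u_t + s·(1−u_t) − f·u_t = u_t·(1−s−f) + s.
Here 1−s−f = 0.645 and s = 0.008.
u_1 = 0.045700 × 0.645 + 0.008 = 0.037476.
u_2 = 0.037476 × 0.645 + 0.008 = 0.032172.
u_3 = 0.032172 × 0.645 + 0.008 = 0.028751.

Unemployment rate after three quarters ≈ 2.88%.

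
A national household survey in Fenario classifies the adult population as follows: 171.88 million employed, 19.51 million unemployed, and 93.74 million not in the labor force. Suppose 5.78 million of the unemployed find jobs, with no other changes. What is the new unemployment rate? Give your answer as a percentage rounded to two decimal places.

New unemployment rate ≈ 7.17%.

Initially, labor force = 171.88 + 19.51 = 191.39 million, so u = 19.51/191.39 = 10.19%.
After the change, unemployed falls and employed rises by 5.78; labor force unchanged → E = 177.66, U = 13.73, labor force = 191.39 million.
New unemployment rate = 13.73 / 191.39 = 7.17%.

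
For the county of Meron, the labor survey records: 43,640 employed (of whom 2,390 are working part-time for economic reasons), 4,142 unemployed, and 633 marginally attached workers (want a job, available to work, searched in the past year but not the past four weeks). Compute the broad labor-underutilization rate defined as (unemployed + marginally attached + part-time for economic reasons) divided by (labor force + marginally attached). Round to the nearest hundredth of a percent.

Labor force = 43,640 + 4,142 = 47,782.
Numerator = 4,142 + 633 + 2,390 = 7,165.
Denominator = 47,782 + 633 = 48,415.
Broad rate = 7,165 / 48,415 = 14.80%.

Broad underutilization rate ≈ 14.80%.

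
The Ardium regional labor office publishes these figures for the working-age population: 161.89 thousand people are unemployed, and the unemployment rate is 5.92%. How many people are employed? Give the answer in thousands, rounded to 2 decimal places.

Labor force = U / u = 161.89 / 0.0592 ≈ 2,734.63 thousand.
Employed = labor force − unemployed = 2,734.63 − 161.89 = 2,572.74 thousand.

About 2,572.74 thousand are employed.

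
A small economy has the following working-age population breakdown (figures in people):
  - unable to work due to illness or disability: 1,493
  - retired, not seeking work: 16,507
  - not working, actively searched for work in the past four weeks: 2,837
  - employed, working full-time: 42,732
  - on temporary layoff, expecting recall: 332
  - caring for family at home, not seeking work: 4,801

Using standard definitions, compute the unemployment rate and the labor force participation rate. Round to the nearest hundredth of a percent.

Employed = 42,732.
Unemployed = 2,837 + 332 = 3,169 (jobless and actively searching, or on temporary layoff).
Labor force = 42,732 + 3,169 = 45,901.
Not in labor force = 1,493 + 16,507 + 4,801 = 22,801 (those not working and not actively searching are outside the labor force).
Civilian working-age population = 45,901 + 22,801 = 68,702.
Unemployment rate = 3,169 / 45,901 = 6.90%.
Labor force participation rate = 45,901 / 68,702 = 66.81%.

Unemployment rate ≈ 6.90%; labor force participation rate ≈ 66.81%.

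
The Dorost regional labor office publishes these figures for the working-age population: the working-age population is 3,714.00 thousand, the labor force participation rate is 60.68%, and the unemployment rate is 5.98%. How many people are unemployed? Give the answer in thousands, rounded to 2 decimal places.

About 134.77 thousand are unemployed.

Labor force = 0.6068 × 3,714.00 = 2,253.66 thousand.
Unemployed = 0.0598 × 2,253.66 ≈ 134.77 thousand.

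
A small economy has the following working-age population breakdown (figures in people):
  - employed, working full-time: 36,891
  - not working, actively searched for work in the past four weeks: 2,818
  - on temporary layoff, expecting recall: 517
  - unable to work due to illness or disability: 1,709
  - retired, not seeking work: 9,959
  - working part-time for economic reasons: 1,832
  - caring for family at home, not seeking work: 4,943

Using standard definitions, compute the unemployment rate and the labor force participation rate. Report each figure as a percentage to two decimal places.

Unemployment rate ≈ 7.93%; labor force participation rate ≈ 71.69%.

Employed = 36,891 + 1,832 = 38,723 (anyone who worked, including part-time for economic reasons, counts as employed).
Unemployed = 2,818 + 517 = 3,335 (jobless and actively searching, or on temporary layoff).
Labor force = 38,723 + 3,335 = 42,058.
Not in labor force = 1,709 + 9,959 + 4,943 = 16,611 (those not working and not actively searching are outside the labor force).
Civilian working-age population = 42,058 + 16,611 = 58,669.
Unemployment rate = 3,335 / 42,058 = 7.93%.
Labor force participation rate = 42,058 / 58,669 = 71.69%.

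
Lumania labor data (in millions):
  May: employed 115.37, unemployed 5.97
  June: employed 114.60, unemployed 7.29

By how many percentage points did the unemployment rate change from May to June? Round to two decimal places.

The unemployment rate changed by +1.06 percentage points.

May: labor force = 115.37 + 5.97 = 121.34; u = 5.97/121.34 = 4.92%.
June: labor force = 114.60 + 7.29 = 121.89; u = 7.29/121.89 = 5.98%.
Change = 5.98% − 4.92% = +1.06 pp.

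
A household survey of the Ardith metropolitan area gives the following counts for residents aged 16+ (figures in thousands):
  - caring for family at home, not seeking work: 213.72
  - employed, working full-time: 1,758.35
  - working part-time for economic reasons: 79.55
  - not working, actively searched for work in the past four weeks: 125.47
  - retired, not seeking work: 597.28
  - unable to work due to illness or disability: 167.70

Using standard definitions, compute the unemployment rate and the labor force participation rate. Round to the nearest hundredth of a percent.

Unemployment rate ≈ 6.39%; labor force participation rate ≈ 66.73%.

Employed = 1,758.35 + 79.55 = 1,837.90 thousand (anyone who worked, including part-time for economic reasons, counts as employed).
Unemployed = 125.47 thousand.
Labor force = 1,837.90 + 125.47 = 1,963.37 thousand.
Not in labor force = 213.72 + 597.28 + 167.70 = 978.70 thousand (those not working and not actively searching are outside the labor force).
Civilian working-age population = 1,963.37 + 978.70 = 2,942.07 thousand.
Unemployment rate = 125.47 / 1,963.37 = 6.39%.
Labor force participation rate = 1,963.37 / 2,942.07 = 66.73%.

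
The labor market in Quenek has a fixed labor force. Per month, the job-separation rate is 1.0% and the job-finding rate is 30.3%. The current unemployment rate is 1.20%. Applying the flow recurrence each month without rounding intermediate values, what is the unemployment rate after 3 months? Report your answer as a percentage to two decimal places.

Unemployment rate after three months ≈ 2.55%.

With a fixed labor force, u_{t+1} = u_t + s·(1−u_t) − f·u_t = u_t·(1−s−f) + s.
Here 1−s−f = 0.687 and s = 0.010.
u_1 = 0.012000 × 0.687 + 0.010 = 0.018244.
u_2 = 0.018244 × 0.687 + 0.010 = 0.022534.
u_3 = 0.022534 × 0.687 + 0.010 = 0.025481.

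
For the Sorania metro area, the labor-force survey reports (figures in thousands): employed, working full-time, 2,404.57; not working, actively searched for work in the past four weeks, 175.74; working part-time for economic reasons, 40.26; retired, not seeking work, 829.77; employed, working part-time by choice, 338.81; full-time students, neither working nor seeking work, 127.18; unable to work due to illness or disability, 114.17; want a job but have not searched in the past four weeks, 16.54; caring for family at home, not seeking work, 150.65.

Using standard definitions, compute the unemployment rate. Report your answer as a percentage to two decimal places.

Employed = 2,404.57 + 40.26 + 338.81 = 2,783.64 thousand (anyone who worked, including part-time for economic reasons, counts as employed).
Unemployed = 175.74 thousand.
Labor force = 2,783.64 + 175.74 = 2,959.38 thousand.
Unemployment rate = 175.74 / 2,959.38 = 5.94%.

Unemployment rate ≈ 5.94%.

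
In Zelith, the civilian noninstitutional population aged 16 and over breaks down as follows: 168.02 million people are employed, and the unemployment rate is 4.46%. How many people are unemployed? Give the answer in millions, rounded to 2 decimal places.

Let U be the number unemployed. The labor force is E + U, and U/(E+U) = 0.0446.
So U = 0.0446 × 168.02 / (1 − 0.0446) = 7.4937 / 0.9554 ≈ 7.84 million.

About 7.84 million are unemployed.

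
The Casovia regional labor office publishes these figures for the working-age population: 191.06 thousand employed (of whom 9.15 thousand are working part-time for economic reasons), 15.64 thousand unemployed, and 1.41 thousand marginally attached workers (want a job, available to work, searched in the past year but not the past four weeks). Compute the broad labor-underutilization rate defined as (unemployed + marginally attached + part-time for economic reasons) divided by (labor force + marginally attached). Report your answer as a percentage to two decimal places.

Labor force = 191.06 + 15.64 = 206.70 thousand.
Numerator = 15.64 + 1.41 + 9.15 = 26.20 thousand.
Denominator = 206.70 + 1.41 = 208.11 thousand.
Broad rate = 26.20 / 208.11 = 12.59%.

Broad underutilization rate ≈ 12.59%.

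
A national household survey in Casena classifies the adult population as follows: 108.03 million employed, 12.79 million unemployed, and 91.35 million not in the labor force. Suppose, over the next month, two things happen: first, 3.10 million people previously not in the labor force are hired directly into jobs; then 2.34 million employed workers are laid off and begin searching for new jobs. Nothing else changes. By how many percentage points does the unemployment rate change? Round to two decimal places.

The unemployment rate changes by +1.62 percentage points.

Initially, labor force = 108.03 + 12.79 = 120.82 million, so u = 12.79/120.82 = 10.59%.
After the first change, employed and labor force both rise by 3.10; unemployed unchanged → E = 111.13, U = 12.79, labor force = 123.92 million.
After the second change, employed falls and unemployed rises by 2.34; labor force unchanged → E = 108.79, U = 15.13, labor force = 123.92 million.
New unemployment rate = 15.13 / 123.92 = 12.21%.
Change = 12.21% − 10.59% = +1.62 percentage points.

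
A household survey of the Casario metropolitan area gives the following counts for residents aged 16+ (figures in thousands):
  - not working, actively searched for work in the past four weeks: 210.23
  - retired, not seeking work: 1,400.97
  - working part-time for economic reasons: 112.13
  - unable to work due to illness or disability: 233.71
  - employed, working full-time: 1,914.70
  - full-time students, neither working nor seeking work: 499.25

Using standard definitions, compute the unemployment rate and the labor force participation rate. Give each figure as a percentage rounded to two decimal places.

Unemployment rate ≈ 9.40%; labor force participation rate ≈ 51.18%.

Employed = 112.13 + 1,914.70 = 2,026.83 thousand (anyone who worked, including part-time for economic reasons, counts as employed).
Unemployed = 210.23 thousand.
Labor force = 2,026.83 + 210.23 = 2,237.06 thousand.
Not in labor force = 1,400.97 + 233.71 + 499.25 = 2,133.93 thousand (those not working and not actively searching are outside the labor force).
Civilian working-age population = 2,237.06 + 2,133.93 = 4,370.99 thousand.
Unemployment rate = 210.23 / 2,237.06 = 9.40%.
Labor force participation rate = 2,237.06 / 4,370.99 = 51.18%.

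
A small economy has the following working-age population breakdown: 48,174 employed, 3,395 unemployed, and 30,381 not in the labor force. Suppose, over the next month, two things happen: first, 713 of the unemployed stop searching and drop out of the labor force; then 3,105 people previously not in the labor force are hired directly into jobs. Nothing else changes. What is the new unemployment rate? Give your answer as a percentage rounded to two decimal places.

New unemployment rate ≈ 4.97%.

Initially, labor force = 48,174 + 3,395 = 51,569, so u = 3,395/51,569 = 6.58%.
After the first change, unemployed and labor force both fall by 713 → E = 48,174, U = 2,682, labor force = 50,856.
After the second change, employed and labor force both rise by 3,105; unemployed unchanged → E = 51,279, U = 2,682, labor force = 53,961.
New unemployment rate = 2,682 / 53,961 = 4.97%.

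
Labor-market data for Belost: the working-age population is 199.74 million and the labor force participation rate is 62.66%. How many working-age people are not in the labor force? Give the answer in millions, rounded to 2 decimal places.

About 74.58 million are not in the labor force.

Share not in the labor force = 1 − 0.6266 = 0.3734.
Not in labor force = 0.3734 × 199.74 ≈ 74.58 million.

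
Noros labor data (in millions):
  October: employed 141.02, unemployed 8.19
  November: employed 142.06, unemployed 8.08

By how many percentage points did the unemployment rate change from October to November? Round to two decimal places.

The unemployment rate changed by −0.11 percentage points.

October: labor force = 141.02 + 8.19 = 149.21; u = 8.19/149.21 = 5.49%.
November: labor force = 142.06 + 8.08 = 150.14; u = 8.08/150.14 = 5.38%.
Change = 5.38% − 5.49% = −0.11 pp.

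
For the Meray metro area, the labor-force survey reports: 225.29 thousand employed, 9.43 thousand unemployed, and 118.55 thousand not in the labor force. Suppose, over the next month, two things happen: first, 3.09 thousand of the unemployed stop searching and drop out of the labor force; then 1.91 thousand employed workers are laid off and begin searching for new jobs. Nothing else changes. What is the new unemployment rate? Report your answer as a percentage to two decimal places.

New unemployment rate ≈ 3.56%.

Initially, labor force = 225.29 + 9.43 = 234.72 thousand, so u = 9.43/234.72 = 4.02%.
After the first change, unemployed and labor force both fall by 3.09 → E = 225.29, U = 6.34, labor force = 231.63 thousand.
After the second change, employed falls and unemployed rises by 1.91; labor force unchanged → E = 223.38, U = 8.25, labor force = 231.63 thousand.
New unemployment rate = 8.25 / 231.63 = 3.56%.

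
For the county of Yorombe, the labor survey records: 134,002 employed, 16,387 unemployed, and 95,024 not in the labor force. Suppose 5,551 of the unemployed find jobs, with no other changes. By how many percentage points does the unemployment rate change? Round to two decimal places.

The unemployment rate changes by −3.69 percentage points.

Initially, labor force = 134,002 + 16,387 = 150,389, so u = 16,387/150,389 = 10.90%.
After the change, unemployed falls and employed rises by 5,551; labor force unchanged → E = 139,553, U = 10,836, labor force = 150,389.
New unemployment rate = 10,836 / 150,389 = 7.21%.
Change = 7.21% − 10.90% = −3.69 percentage points.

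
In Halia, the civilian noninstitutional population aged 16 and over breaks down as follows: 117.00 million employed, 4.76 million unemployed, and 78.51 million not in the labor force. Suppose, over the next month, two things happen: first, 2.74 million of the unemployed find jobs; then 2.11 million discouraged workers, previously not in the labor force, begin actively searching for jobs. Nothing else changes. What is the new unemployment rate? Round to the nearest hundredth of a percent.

Initially, labor force = 117.00 + 4.76 = 121.76 million, so u = 4.76/121.76 = 3.91%.
After the first change, unemployed falls and employed rises by 2.74; labor force unchanged → E = 119.74, U = 2.02, labor force = 121.76 million.
After the second change, unemployed and labor force both rise by 2.11 → E = 119.74, U = 4.13, labor force = 123.87 million.
New unemployment rate = 4.13 / 123.87 = 3.33%.

New unemployment rate ≈ 3.33%.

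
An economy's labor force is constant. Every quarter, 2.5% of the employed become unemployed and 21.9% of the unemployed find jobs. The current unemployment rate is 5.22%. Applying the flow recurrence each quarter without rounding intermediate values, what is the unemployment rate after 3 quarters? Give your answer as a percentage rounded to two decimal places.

Unemployment rate after three quarters ≈ 8.07%.

With a fixed labor force, u_{t+1} = u_t + s·(1−u_t) − f·u_t = u_t·(1−s−f) + s.
Here 1−s−f = 0.756 and s = 0.025.
u_1 = 0.052200 × 0.756 + 0.025 = 0.064463.
u_2 = 0.064463 × 0.756 + 0.025 = 0.073734.
u_3 = 0.073734 × 0.756 + 0.025 = 0.080743.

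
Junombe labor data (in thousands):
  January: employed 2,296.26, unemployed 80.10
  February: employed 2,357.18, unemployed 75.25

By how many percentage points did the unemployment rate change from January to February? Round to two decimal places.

January: labor force = 2,296.26 + 80.10 = 2,376.36; u = 80.10/2,376.36 = 3.37%.
February: labor force = 2,357.18 + 75.25 = 2,432.43; u = 75.25/2,432.43 = 3.09%.
Change = 3.09% − 3.37% = −0.28 pp.

The unemployment rate changed by −0.28 percentage points.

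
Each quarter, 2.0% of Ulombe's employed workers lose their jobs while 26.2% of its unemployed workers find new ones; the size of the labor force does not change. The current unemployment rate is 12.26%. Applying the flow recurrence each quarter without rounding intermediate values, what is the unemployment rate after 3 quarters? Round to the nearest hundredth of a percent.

With a fixed labor force, u_{t+1} = u_t + s·(1−u_t) − f·u_t = u_t·(1−s−f) + s.
Here 1−s−f = 0.718 and s = 0.020.
u_1 = 0.122600 × 0.718 + 0.020 = 0.108027.
u_2 = 0.108027 × 0.718 + 0.020 = 0.097563.
u_3 = 0.097563 × 0.718 + 0.020 = 0.090050.

Unemployment rate after three quarters ≈ 9.01%.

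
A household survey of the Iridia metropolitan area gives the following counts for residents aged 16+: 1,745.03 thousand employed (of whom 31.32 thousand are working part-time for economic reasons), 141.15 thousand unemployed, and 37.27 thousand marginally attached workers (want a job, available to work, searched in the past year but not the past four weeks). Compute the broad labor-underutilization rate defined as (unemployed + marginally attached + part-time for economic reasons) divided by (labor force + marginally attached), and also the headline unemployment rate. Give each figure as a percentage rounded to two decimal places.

Broad underutilization rate ≈ 10.90%; headline unemployment rate ≈ 7.48%.

Labor force = 1,745.03 + 141.15 = 1,886.18 thousand.
Numerator = 141.15 + 37.27 + 31.32 = 209.74 thousand.
Denominator = 1,886.18 + 37.27 = 1,923.45 thousand.
Broad rate = 209.74 / 1,923.45 = 10.90%.
Headline unemployment rate = 141.15 / 1,886.18 = 7.48%.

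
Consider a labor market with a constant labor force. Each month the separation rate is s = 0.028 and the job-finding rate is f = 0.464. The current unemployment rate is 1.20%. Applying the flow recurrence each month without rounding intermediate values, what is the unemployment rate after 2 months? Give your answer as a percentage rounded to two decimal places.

With a fixed labor force, u_{t+1} = u_t + s·(1−u_t) − f·u_t = u_t·(1−s−f) + s.
Here 1−s−f = 0.508 and s = 0.028.
u_1 = 0.012000 × 0.508 + 0.028 = 0.034096.
u_2 = 0.034096 × 0.508 + 0.028 = 0.045321.

Unemployment rate after two months ≈ 4.53%.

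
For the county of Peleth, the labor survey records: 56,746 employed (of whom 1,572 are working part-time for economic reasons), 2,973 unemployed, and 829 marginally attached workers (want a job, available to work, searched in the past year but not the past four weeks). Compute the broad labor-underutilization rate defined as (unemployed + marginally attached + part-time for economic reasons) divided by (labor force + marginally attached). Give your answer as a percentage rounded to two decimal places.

Broad underutilization rate ≈ 8.88%.

Labor force = 56,746 + 2,973 = 59,719.
Numerator = 2,973 + 829 + 1,572 = 5,374.
Denominator = 59,719 + 829 = 60,548.
Broad rate = 5,374 / 60,548 = 8.88%.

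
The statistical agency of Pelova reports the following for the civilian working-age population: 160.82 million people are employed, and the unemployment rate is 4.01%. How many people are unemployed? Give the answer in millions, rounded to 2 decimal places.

Let U be the number unemployed. The labor force is E + U, and U/(E+U) = 0.0401.
So U = 0.0401 × 160.82 / (1 − 0.0401) = 6.4489 / 0.9599 ≈ 6.72 million.

About 6.72 million are unemployed.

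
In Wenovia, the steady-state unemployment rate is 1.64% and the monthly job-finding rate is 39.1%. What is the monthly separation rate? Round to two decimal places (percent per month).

From u* = s/(s+f): s = u·f/(1−u).
s = 0.0164 × 39.1 / (1 − 0.0164) = 0.6412 / 0.9836 ≈ 0.65% per month.

Separation rate ≈ 0.65% per month.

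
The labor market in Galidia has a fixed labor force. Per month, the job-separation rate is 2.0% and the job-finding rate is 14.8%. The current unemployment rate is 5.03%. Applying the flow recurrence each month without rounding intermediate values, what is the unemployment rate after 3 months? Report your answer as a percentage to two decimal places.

With a fixed labor force, u_{t+1} = u_t + s·(1−u_t) − f·u_t = u_t·(1−s−f) + s.
Here 1−s−f = 0.832 and s = 0.020.
u_1 = 0.050300 × 0.832 + 0.020 = 0.061850.
u_2 = 0.061850 × 0.832 + 0.020 = 0.071459.
u_3 = 0.071459 × 0.832 + 0.020 = 0.079454.

Unemployment rate after three months ≈ 7.95%.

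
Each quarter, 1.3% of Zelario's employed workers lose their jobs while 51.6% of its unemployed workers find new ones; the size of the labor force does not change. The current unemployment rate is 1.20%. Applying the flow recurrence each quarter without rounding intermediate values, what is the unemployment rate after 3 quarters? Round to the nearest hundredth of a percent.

With a fixed labor force, u_{t+1} = u_t + s·(1−u_t) − f·u_t = u_t·(1−s−f) + s.
Here 1−s−f = 0.471 and s = 0.013.
u_1 = 0.012000 × 0.471 + 0.013 = 0.018652.
u_2 = 0.018652 × 0.471 + 0.013 = 0.021785.
u_3 = 0.021785 × 0.471 + 0.013 = 0.023261.

Unemployment rate after three quarters ≈ 2.33%.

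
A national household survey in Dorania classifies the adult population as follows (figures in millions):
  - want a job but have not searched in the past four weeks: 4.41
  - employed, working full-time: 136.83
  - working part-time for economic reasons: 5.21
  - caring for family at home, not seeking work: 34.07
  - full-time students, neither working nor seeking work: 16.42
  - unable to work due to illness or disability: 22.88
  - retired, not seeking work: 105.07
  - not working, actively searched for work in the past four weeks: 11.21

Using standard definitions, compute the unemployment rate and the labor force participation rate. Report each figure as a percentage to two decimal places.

Employed = 136.83 + 5.21 = 142.04 million (anyone who worked, including part-time for economic reasons, counts as employed).
Unemployed = 11.21 million.
Labor force = 142.04 + 11.21 = 153.25 million.
Not in labor force = 4.41 + 34.07 + 16.42 + 22.88 + 105.07 = 182.85 million (those not working and not actively searching are outside the labor force — including those who want a job but have given up searching).
Civilian working-age population = 153.25 + 182.85 = 336.10 million.
Unemployment rate = 11.21 / 153.25 = 7.31%.
Labor force participation rate = 153.25 / 336.10 = 45.60%.

Unemployment rate ≈ 7.31%; labor force participation rate ≈ 45.60%.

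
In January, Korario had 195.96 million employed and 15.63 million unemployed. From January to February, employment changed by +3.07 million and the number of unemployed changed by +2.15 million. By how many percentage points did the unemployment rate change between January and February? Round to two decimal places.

The unemployment rate changed by +0.81 percentage points.

January: labor force = 195.96 + 15.63 = 211.59; u = 15.63/211.59 = 7.39%.
February: labor force = 199.03 + 17.78 = 216.81; u = 17.78/216.81 = 8.20%.
Change = 8.20% − 7.39% = +0.81 pp.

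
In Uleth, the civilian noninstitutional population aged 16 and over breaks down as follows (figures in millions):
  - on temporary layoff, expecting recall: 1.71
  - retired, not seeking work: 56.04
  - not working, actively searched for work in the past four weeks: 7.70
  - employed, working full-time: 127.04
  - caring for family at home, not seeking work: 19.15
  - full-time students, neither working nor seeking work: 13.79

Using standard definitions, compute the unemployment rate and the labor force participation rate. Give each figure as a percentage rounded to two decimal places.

Employed = 127.04 million.
Unemployed = 1.71 + 7.70 = 9.41 million (jobless and actively searching, or on temporary layoff).
Labor force = 127.04 + 9.41 = 136.45 million.
Not in labor force = 56.04 + 19.15 + 13.79 = 88.98 million (those not working and not actively searching are outside the labor force).
Civilian working-age population = 136.45 + 88.98 = 225.43 million.
Unemployment rate = 9.41 / 136.45 = 6.90%.
Labor force participation rate = 136.45 / 225.43 = 60.53%.

Unemployment rate ≈ 6.90%; labor force participation rate ≈ 60.53%.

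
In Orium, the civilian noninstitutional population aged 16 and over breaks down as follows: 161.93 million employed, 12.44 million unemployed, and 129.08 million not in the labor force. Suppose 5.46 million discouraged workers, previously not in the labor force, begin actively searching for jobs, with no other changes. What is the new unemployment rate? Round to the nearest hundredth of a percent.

New unemployment rate ≈ 9.95%.

Initially, labor force = 161.93 + 12.44 = 174.37 million, so u = 12.44/174.37 = 7.13%.
After the change, unemployed and labor force both rise by 5.46 → E = 161.93, U = 17.90, labor force = 179.83 million.
New unemployment rate = 17.90 / 179.83 = 9.95%.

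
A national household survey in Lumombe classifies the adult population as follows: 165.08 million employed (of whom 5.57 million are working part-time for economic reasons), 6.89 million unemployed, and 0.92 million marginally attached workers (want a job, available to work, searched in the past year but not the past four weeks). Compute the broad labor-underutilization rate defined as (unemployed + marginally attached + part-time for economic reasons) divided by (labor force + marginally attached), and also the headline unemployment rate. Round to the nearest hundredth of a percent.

Labor force = 165.08 + 6.89 = 171.97 million.
Numerator = 6.89 + 0.92 + 5.57 = 13.38 million.
Denominator = 171.97 + 0.92 = 172.89 million.
Broad rate = 13.38 / 172.89 = 7.74%.
Headline unemployment rate = 6.89 / 171.97 = 4.01%.

Broad underutilization rate ≈ 7.74%; headline unemployment rate ≈ 4.01%.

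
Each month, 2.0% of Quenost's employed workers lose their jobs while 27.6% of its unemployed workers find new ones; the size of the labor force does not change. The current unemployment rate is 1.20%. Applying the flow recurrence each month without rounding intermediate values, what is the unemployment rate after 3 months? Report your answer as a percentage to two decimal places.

With a fixed labor force, u_{t+1} = u_t + s·(1−u_t) − f·u_t = u_t·(1−s−f) + s.
Here 1−s−f = 0.704 and s = 0.020.
u_1 = 0.012000 × 0.704 + 0.020 = 0.028448.
u_2 = 0.028448 × 0.704 + 0.020 = 0.040027.
u_3 = 0.040027 × 0.704 + 0.020 = 0.048179.

Unemployment rate after three months ≈ 4.82%.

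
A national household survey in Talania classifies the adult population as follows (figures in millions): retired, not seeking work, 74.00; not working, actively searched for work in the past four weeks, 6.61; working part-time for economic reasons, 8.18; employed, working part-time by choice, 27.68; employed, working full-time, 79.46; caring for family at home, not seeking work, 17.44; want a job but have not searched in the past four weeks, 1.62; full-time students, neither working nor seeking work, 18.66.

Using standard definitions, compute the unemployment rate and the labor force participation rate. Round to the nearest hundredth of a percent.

Unemployment rate ≈ 5.42%; labor force participation rate ≈ 52.18%.

Employed = 8.18 + 27.68 + 79.46 = 115.32 million (anyone who worked, including part-time for economic reasons, counts as employed).
Unemployed = 6.61 million.
Labor force = 115.32 + 6.61 = 121.93 million.
Not in labor force = 74.00 + 17.44 + 1.62 + 18.66 = 111.72 million (those not working and not actively searching are outside the labor force — including those who want a job but have given up searching).
Civilian working-age population = 121.93 + 111.72 = 233.65 million.
Unemployment rate = 6.61 / 121.93 = 5.42%.
Labor force participation rate = 121.93 / 233.65 = 52.18%.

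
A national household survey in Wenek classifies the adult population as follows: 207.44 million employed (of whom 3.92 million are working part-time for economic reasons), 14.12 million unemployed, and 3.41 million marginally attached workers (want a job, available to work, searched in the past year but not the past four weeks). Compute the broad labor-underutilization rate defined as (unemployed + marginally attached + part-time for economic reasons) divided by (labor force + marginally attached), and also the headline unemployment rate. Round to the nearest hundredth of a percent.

Labor force = 207.44 + 14.12 = 221.56 million.
Numerator = 14.12 + 3.41 + 3.92 = 21.45 million.
Denominator = 221.56 + 3.41 = 224.97 million.
Broad rate = 21.45 / 224.97 = 9.53%.
Headline unemployment rate = 14.12 / 221.56 = 6.37%.

Broad underutilization rate ≈ 9.53%; headline unemployment rate ≈ 6.37%.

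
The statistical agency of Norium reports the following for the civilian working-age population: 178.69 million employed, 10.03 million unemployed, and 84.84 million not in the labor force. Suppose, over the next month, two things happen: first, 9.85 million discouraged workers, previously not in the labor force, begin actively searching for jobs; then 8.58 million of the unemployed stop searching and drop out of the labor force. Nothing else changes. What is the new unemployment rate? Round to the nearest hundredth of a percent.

New unemployment rate ≈ 5.95%.

Initially, labor force = 178.69 + 10.03 = 188.72 million, so u = 10.03/188.72 = 5.31%.
After the first change, unemployed and labor force both rise by 9.85 → E = 178.69, U = 19.88, labor force = 198.57 million.
After the second change, unemployed and labor force both fall by 8.58 → E = 178.69, U = 11.30, labor force = 189.99 million.
New unemployment rate = 11.30 / 189.99 = 5.95%.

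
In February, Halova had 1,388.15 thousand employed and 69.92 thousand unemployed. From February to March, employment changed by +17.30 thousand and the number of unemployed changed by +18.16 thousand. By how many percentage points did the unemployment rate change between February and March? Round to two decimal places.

The unemployment rate changed by +1.10 percentage points.

February: labor force = 1,388.15 + 69.92 = 1,458.07; u = 69.92/1,458.07 = 4.80%.
March: labor force = 1,405.45 + 88.08 = 1,493.53; u = 88.08/1,493.53 = 5.90%.
Change = 5.90% − 4.80% = +1.10 pp.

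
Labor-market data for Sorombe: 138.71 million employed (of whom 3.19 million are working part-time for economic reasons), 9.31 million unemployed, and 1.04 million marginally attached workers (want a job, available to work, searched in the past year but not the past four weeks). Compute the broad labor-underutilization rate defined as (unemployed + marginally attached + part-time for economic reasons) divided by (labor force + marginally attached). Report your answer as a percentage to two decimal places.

Broad underutilization rate ≈ 9.08%.

Labor force = 138.71 + 9.31 = 148.02 million.
Numerator = 9.31 + 1.04 + 3.19 = 13.54 million.
Denominator = 148.02 + 1.04 = 149.06 million.
Broad rate = 13.54 / 149.06 = 9.08%.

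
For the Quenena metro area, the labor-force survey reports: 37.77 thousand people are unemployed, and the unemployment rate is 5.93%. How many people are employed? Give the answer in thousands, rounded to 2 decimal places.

Labor force = U / u = 37.77 / 0.0593 ≈ 636.93 thousand.
Employed = labor force − unemployed = 636.93 − 37.77 = 599.16 thousand.

About 599.16 thousand are employed.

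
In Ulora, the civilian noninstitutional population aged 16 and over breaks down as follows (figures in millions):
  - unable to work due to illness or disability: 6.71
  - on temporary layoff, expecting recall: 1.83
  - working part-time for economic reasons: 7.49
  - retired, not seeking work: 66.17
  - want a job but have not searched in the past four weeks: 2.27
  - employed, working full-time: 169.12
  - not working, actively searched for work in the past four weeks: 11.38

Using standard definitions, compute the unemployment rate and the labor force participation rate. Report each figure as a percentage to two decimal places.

Employed = 7.49 + 169.12 = 176.61 million (anyone who worked, including part-time for economic reasons, counts as employed).
Unemployed = 1.83 + 11.38 = 13.21 million (jobless and actively searching, or on temporary layoff).
Labor force = 176.61 + 13.21 = 189.82 million.
Not in labor force = 6.71 + 66.17 + 2.27 = 75.15 million (those not working and not actively searching are outside the labor force — including those who want a job but have given up searching).
Civilian working-age population = 189.82 + 75.15 = 264.97 million.
Unemployment rate = 13.21 / 189.82 = 6.96%.
Labor force participation rate = 189.82 / 264.97 = 71.64%.

Unemployment rate ≈ 6.96%; labor force participation rate ≈ 71.64%.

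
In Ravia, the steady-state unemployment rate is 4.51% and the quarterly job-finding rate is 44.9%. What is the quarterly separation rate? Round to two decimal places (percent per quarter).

Separation rate ≈ 2.12% per quarter.

From u* = s/(s+f): s = u·f/(1−u).
s = 0.0451 × 44.9 / (1 − 0.0451) = 2.0250 / 0.9549 ≈ 2.12% per quarter.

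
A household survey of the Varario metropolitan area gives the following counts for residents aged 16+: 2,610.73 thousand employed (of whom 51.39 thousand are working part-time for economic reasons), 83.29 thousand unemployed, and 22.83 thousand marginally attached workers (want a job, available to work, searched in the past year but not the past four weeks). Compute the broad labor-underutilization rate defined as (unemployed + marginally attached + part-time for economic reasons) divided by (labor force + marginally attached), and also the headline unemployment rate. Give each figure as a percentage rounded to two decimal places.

Broad underutilization rate ≈ 5.80%; headline unemployment rate ≈ 3.09%.

Labor force = 2,610.73 + 83.29 = 2,694.02 thousand.
Numerator = 83.29 + 22.83 + 51.39 = 157.51 thousand.
Denominator = 2,694.02 + 22.83 = 2,716.85 thousand.
Broad rate = 157.51 / 2,716.85 = 5.80%.
Headline unemployment rate = 83.29 / 2,694.02 = 3.09%.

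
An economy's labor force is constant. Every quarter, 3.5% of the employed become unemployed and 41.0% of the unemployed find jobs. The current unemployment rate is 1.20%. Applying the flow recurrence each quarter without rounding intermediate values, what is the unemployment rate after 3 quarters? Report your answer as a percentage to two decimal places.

Unemployment rate after three quarters ≈ 6.73%.

With a fixed labor force, u_{t+1} = u_t + s·(1−u_t) − f·u_t = u_t·(1−s−f) + s.
Here 1−s−f = 0.555 and s = 0.035.
u_1 = 0.012000 × 0.555 + 0.035 = 0.041660.
u_2 = 0.041660 × 0.555 + 0.035 = 0.058121.
u_3 = 0.058121 × 0.555 + 0.035 = 0.067257.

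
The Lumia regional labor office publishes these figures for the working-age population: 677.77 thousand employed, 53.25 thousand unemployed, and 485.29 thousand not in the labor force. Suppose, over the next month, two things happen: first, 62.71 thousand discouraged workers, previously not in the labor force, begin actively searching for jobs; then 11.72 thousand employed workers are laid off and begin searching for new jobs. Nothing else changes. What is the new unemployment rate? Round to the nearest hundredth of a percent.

Initially, labor force = 677.77 + 53.25 = 731.02 thousand, so u = 53.25/731.02 = 7.28%.
After the first change, unemployed and labor force both rise by 62.71 → E = 677.77, U = 115.96, labor force = 793.73 thousand.
After the second change, employed falls and unemployed rises by 11.72; labor force unchanged → E = 666.05, U = 127.68, labor force = 793.73 thousand.
New unemployment rate = 127.68 / 793.73 = 16.09%.

New unemployment rate ≈ 16.09%.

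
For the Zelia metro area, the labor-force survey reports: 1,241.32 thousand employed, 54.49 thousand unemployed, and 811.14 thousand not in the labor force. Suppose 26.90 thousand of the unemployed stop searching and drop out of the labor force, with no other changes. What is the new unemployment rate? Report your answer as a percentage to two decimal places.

New unemployment rate ≈ 2.17%.

Initially, labor force = 1,241.32 + 54.49 = 1,295.81 thousand, so u = 54.49/1,295.81 = 4.21%.
After the change, unemployed and labor force both fall by 26.90 → E = 1,241.32, U = 27.59, labor force = 1,268.91 thousand.
New unemployment rate = 27.59 / 1,268.91 = 2.17%.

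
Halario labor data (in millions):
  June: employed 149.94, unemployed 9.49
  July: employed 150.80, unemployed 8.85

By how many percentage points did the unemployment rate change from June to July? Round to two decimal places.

The unemployment rate changed by −0.41 percentage points.

June: labor force = 149.94 + 9.49 = 159.43; u = 9.49/159.43 = 5.95%.
July: labor force = 150.80 + 8.85 = 159.65; u = 8.85/159.65 = 5.54%.
Change = 5.54% − 5.95% = −0.41 pp.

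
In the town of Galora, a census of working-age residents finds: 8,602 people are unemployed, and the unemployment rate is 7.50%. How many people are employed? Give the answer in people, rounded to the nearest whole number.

Labor force = U / u = 8,602 / 0.0750 ≈ 114,693.
Employed = labor force − unemployed = 114,693 − 8,602 = 106,091.

About 106,091 are employed.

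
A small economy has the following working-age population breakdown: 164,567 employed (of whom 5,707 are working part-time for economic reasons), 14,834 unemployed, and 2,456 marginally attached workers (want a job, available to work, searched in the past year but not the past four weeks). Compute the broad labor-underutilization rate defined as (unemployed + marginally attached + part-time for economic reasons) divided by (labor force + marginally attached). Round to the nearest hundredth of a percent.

Labor force = 164,567 + 14,834 = 179,401.
Numerator = 14,834 + 2,456 + 5,707 = 22,997.
Denominator = 179,401 + 2,456 = 181,857.
Broad rate = 22,997 / 181,857 = 12.65%.

Broad underutilization rate ≈ 12.65%.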